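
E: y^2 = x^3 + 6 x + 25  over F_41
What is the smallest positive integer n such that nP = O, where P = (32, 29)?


Compute successive multiples of P until we hit O:
  1P = (32, 29)
  2P = (2, 39)
  3P = (39, 28)
  4P = (6, 20)
  5P = (5, 4)
  6P = (12, 29)
  7P = (38, 12)
  8P = (28, 28)
  ... (continuing to 21P)
  21P = O

ord(P) = 21


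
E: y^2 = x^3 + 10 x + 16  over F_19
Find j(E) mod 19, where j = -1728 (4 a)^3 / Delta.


Delta = -16(4 a^3 + 27 b^2) mod 19 = 18
-1728 * (4 a)^3 = -1728 * (4*10)^3 mod 19 = 8
j = 8 * 18^(-1) mod 19 = 11

j = 11 (mod 19)


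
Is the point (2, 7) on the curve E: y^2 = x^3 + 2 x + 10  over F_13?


Check whether y^2 = x^3 + 2 x + 10 (mod 13) for (x, y) = (2, 7).
LHS: y^2 = 7^2 mod 13 = 10
RHS: x^3 + 2 x + 10 = 2^3 + 2*2 + 10 mod 13 = 9
LHS != RHS

No, not on the curve


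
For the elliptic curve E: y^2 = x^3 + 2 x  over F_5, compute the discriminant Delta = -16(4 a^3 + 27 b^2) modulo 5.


4 a^3 + 27 b^2 = 4*2^3 + 27*0^2 = 32 + 0 = 32
Delta = -16 * (32) = -512
Delta mod 5 = 3

Delta = 3 (mod 5)


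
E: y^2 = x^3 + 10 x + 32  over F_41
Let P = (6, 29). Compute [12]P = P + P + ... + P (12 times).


k = 12 = 1100_2 (binary, LSB first: 0011)
Double-and-add from P = (6, 29):
  bit 0 = 0: acc unchanged = O
  bit 1 = 0: acc unchanged = O
  bit 2 = 1: acc = O + (38, 4) = (38, 4)
  bit 3 = 1: acc = (38, 4) + (37, 16) = (28, 40)

12P = (28, 40)


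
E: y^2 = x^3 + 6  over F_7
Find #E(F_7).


For each x in F_7, count y with y^2 = x^3 + 0 x + 6 mod 7:
  x = 1: RHS = 0, y in [0]  -> 1 point(s)
  x = 2: RHS = 0, y in [0]  -> 1 point(s)
  x = 4: RHS = 0, y in [0]  -> 1 point(s)
Affine points: 3. Add the point at infinity: total = 4.

#E(F_7) = 4


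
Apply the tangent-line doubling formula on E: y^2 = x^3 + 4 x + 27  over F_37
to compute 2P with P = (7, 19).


Doubling: s = (3 x1^2 + a) / (2 y1)
s = (3*7^2 + 4) / (2*19) mod 37 = 3
x3 = s^2 - 2 x1 mod 37 = 3^2 - 2*7 = 32
y3 = s (x1 - x3) - y1 mod 37 = 3 * (7 - 32) - 19 = 17

2P = (32, 17)


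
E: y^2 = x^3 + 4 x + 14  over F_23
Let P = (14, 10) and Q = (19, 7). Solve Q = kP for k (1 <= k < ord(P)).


Enumerate multiples of P until we hit Q = (19, 7):
  1P = (14, 10)
  2P = (22, 20)
  3P = (13, 20)
  4P = (4, 5)
  5P = (11, 3)
  6P = (6, 1)
  7P = (19, 16)
  8P = (8, 11)
  9P = (17, 2)
  10P = (17, 21)
  11P = (8, 12)
  12P = (19, 7)
Match found at i = 12.

k = 12


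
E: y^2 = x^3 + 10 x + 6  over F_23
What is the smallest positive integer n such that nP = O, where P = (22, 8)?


Compute successive multiples of P until we hit O:
  1P = (22, 8)
  2P = (20, 8)
  3P = (4, 15)
  4P = (10, 18)
  5P = (0, 12)
  6P = (17, 12)
  7P = (15, 14)
  8P = (21, 1)
  ... (continuing to 20P)
  20P = O

ord(P) = 20


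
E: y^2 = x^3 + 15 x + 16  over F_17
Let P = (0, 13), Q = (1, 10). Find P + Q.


P != Q, so use the chord formula.
s = (y2 - y1) / (x2 - x1) = (14) / (1) mod 17 = 14
x3 = s^2 - x1 - x2 mod 17 = 14^2 - 0 - 1 = 8
y3 = s (x1 - x3) - y1 mod 17 = 14 * (0 - 8) - 13 = 11

P + Q = (8, 11)


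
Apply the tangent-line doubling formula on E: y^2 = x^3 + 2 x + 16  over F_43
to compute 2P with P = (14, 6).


Doubling: s = (3 x1^2 + a) / (2 y1)
s = (3*14^2 + 2) / (2*6) mod 43 = 42
x3 = s^2 - 2 x1 mod 43 = 42^2 - 2*14 = 16
y3 = s (x1 - x3) - y1 mod 43 = 42 * (14 - 16) - 6 = 39

2P = (16, 39)


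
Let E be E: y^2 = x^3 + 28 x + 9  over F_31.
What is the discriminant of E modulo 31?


4 a^3 + 27 b^2 = 4*28^3 + 27*9^2 = 87808 + 2187 = 89995
Delta = -16 * (89995) = -1439920
Delta mod 31 = 30

Delta = 30 (mod 31)


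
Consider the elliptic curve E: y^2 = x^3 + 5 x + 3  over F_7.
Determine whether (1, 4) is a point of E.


Check whether y^2 = x^3 + 5 x + 3 (mod 7) for (x, y) = (1, 4).
LHS: y^2 = 4^2 mod 7 = 2
RHS: x^3 + 5 x + 3 = 1^3 + 5*1 + 3 mod 7 = 2
LHS = RHS

Yes, on the curve


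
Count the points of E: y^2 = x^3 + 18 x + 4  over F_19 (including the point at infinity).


For each x in F_19, count y with y^2 = x^3 + 18 x + 4 mod 19:
  x = 0: RHS = 4, y in [2, 17]  -> 2 point(s)
  x = 1: RHS = 4, y in [2, 17]  -> 2 point(s)
  x = 3: RHS = 9, y in [3, 16]  -> 2 point(s)
  x = 4: RHS = 7, y in [8, 11]  -> 2 point(s)
  x = 6: RHS = 5, y in [9, 10]  -> 2 point(s)
  x = 7: RHS = 17, y in [6, 13]  -> 2 point(s)
  x = 10: RHS = 6, y in [5, 14]  -> 2 point(s)
  x = 14: RHS = 17, y in [6, 13]  -> 2 point(s)
  x = 15: RHS = 1, y in [1, 18]  -> 2 point(s)
  x = 17: RHS = 17, y in [6, 13]  -> 2 point(s)
  x = 18: RHS = 4, y in [2, 17]  -> 2 point(s)
Affine points: 22. Add the point at infinity: total = 23.

#E(F_19) = 23


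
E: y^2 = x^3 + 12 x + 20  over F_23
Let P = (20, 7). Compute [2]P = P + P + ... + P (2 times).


k = 2 = 10_2 (binary, LSB first: 01)
Double-and-add from P = (20, 7):
  bit 0 = 0: acc unchanged = O
  bit 1 = 1: acc = O + (12, 12) = (12, 12)

2P = (12, 12)


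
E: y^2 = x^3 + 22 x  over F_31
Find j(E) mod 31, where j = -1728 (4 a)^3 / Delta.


Delta = -16(4 a^3 + 27 b^2) mod 31 = 1
-1728 * (4 a)^3 = -1728 * (4*22)^3 mod 31 = 23
j = 23 * 1^(-1) mod 31 = 23

j = 23 (mod 31)


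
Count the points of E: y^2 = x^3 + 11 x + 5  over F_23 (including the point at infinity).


For each x in F_23, count y with y^2 = x^3 + 11 x + 5 mod 23:
  x = 2: RHS = 12, y in [9, 14]  -> 2 point(s)
  x = 5: RHS = 1, y in [1, 22]  -> 2 point(s)
  x = 11: RHS = 8, y in [10, 13]  -> 2 point(s)
  x = 12: RHS = 2, y in [5, 18]  -> 2 point(s)
  x = 15: RHS = 3, y in [7, 16]  -> 2 point(s)
  x = 18: RHS = 9, y in [3, 20]  -> 2 point(s)
  x = 19: RHS = 12, y in [9, 14]  -> 2 point(s)
  x = 22: RHS = 16, y in [4, 19]  -> 2 point(s)
Affine points: 16. Add the point at infinity: total = 17.

#E(F_23) = 17


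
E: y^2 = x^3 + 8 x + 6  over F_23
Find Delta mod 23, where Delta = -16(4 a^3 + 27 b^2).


4 a^3 + 27 b^2 = 4*8^3 + 27*6^2 = 2048 + 972 = 3020
Delta = -16 * (3020) = -48320
Delta mod 23 = 3

Delta = 3 (mod 23)


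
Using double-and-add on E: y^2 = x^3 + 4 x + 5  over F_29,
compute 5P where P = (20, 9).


k = 5 = 101_2 (binary, LSB first: 101)
Double-and-add from P = (20, 9):
  bit 0 = 1: acc = O + (20, 9) = (20, 9)
  bit 1 = 0: acc unchanged = (20, 9)
  bit 2 = 1: acc = (20, 9) + (28, 0) = (9, 4)

5P = (9, 4)


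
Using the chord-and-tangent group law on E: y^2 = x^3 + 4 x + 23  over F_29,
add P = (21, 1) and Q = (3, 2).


P != Q, so use the chord formula.
s = (y2 - y1) / (x2 - x1) = (1) / (11) mod 29 = 8
x3 = s^2 - x1 - x2 mod 29 = 8^2 - 21 - 3 = 11
y3 = s (x1 - x3) - y1 mod 29 = 8 * (21 - 11) - 1 = 21

P + Q = (11, 21)


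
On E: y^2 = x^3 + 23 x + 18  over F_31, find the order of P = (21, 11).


Compute successive multiples of P until we hit O:
  1P = (21, 11)
  2P = (24, 14)
  3P = (18, 23)
  4P = (8, 30)
  5P = (30, 26)
  6P = (0, 24)
  7P = (12, 10)
  8P = (16, 24)
  ... (continuing to 32P)
  32P = O

ord(P) = 32


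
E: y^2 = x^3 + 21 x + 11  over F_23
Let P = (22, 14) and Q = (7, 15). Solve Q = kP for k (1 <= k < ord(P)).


Enumerate multiples of P until we hit Q = (7, 15):
  1P = (22, 14)
  2P = (14, 6)
  3P = (11, 20)
  4P = (19, 22)
  5P = (7, 15)
Match found at i = 5.

k = 5


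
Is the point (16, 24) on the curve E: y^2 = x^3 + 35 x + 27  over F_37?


Check whether y^2 = x^3 + 35 x + 27 (mod 37) for (x, y) = (16, 24).
LHS: y^2 = 24^2 mod 37 = 21
RHS: x^3 + 35 x + 27 = 16^3 + 35*16 + 27 mod 37 = 21
LHS = RHS

Yes, on the curve


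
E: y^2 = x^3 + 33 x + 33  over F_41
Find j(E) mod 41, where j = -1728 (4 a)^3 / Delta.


Delta = -16(4 a^3 + 27 b^2) mod 41 = 36
-1728 * (4 a)^3 = -1728 * (4*33)^3 mod 41 = 13
j = 13 * 36^(-1) mod 41 = 22

j = 22 (mod 41)


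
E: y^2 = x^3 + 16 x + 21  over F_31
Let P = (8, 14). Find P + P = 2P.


Doubling: s = (3 x1^2 + a) / (2 y1)
s = (3*8^2 + 16) / (2*14) mod 31 = 3
x3 = s^2 - 2 x1 mod 31 = 3^2 - 2*8 = 24
y3 = s (x1 - x3) - y1 mod 31 = 3 * (8 - 24) - 14 = 0

2P = (24, 0)


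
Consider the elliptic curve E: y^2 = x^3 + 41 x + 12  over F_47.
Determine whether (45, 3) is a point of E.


Check whether y^2 = x^3 + 41 x + 12 (mod 47) for (x, y) = (45, 3).
LHS: y^2 = 3^2 mod 47 = 9
RHS: x^3 + 41 x + 12 = 45^3 + 41*45 + 12 mod 47 = 16
LHS != RHS

No, not on the curve


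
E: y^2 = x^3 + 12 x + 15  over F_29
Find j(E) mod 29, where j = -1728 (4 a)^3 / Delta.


Delta = -16(4 a^3 + 27 b^2) mod 29 = 22
-1728 * (4 a)^3 = -1728 * (4*12)^3 mod 29 = 6
j = 6 * 22^(-1) mod 29 = 24

j = 24 (mod 29)


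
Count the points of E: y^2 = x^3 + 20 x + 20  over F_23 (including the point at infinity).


For each x in F_23, count y with y^2 = x^3 + 20 x + 20 mod 23:
  x = 1: RHS = 18, y in [8, 15]  -> 2 point(s)
  x = 4: RHS = 3, y in [7, 16]  -> 2 point(s)
  x = 8: RHS = 2, y in [5, 18]  -> 2 point(s)
  x = 9: RHS = 9, y in [3, 20]  -> 2 point(s)
  x = 10: RHS = 1, y in [1, 22]  -> 2 point(s)
  x = 13: RHS = 16, y in [4, 19]  -> 2 point(s)
  x = 14: RHS = 8, y in [10, 13]  -> 2 point(s)
  x = 17: RHS = 6, y in [11, 12]  -> 2 point(s)
  x = 18: RHS = 2, y in [5, 18]  -> 2 point(s)
  x = 20: RHS = 2, y in [5, 18]  -> 2 point(s)
  x = 21: RHS = 18, y in [8, 15]  -> 2 point(s)
Affine points: 22. Add the point at infinity: total = 23.

#E(F_23) = 23


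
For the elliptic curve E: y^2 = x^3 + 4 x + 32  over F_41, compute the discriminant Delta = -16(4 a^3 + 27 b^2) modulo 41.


4 a^3 + 27 b^2 = 4*4^3 + 27*32^2 = 256 + 27648 = 27904
Delta = -16 * (27904) = -446464
Delta mod 41 = 26

Delta = 26 (mod 41)


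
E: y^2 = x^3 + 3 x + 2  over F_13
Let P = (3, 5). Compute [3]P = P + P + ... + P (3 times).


k = 3 = 11_2 (binary, LSB first: 11)
Double-and-add from P = (3, 5):
  bit 0 = 1: acc = O + (3, 5) = (3, 5)
  bit 1 = 1: acc = (3, 5) + (3, 8) = O

3P = O


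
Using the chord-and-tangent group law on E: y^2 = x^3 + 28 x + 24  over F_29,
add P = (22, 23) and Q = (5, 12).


P != Q, so use the chord formula.
s = (y2 - y1) / (x2 - x1) = (18) / (12) mod 29 = 16
x3 = s^2 - x1 - x2 mod 29 = 16^2 - 22 - 5 = 26
y3 = s (x1 - x3) - y1 mod 29 = 16 * (22 - 26) - 23 = 0

P + Q = (26, 0)


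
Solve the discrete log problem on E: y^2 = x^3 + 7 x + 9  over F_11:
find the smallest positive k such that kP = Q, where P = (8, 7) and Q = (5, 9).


Enumerate multiples of P until we hit Q = (5, 9):
  1P = (8, 7)
  2P = (0, 3)
  3P = (6, 5)
  4P = (9, 3)
  5P = (10, 1)
  6P = (2, 8)
  7P = (5, 9)
Match found at i = 7.

k = 7


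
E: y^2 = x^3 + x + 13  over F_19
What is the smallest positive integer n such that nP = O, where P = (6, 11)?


Compute successive multiples of P until we hit O:
  1P = (6, 11)
  2P = (14, 15)
  3P = (4, 9)
  4P = (10, 4)
  5P = (12, 9)
  6P = (18, 12)
  7P = (2, 2)
  8P = (3, 10)
  ... (continuing to 22P)
  22P = O

ord(P) = 22


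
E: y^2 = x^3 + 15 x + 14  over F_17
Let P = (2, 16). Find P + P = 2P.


Doubling: s = (3 x1^2 + a) / (2 y1)
s = (3*2^2 + 15) / (2*16) mod 17 = 12
x3 = s^2 - 2 x1 mod 17 = 12^2 - 2*2 = 4
y3 = s (x1 - x3) - y1 mod 17 = 12 * (2 - 4) - 16 = 11

2P = (4, 11)


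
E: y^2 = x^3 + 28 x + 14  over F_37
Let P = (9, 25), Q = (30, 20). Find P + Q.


P != Q, so use the chord formula.
s = (y2 - y1) / (x2 - x1) = (32) / (21) mod 37 = 35
x3 = s^2 - x1 - x2 mod 37 = 35^2 - 9 - 30 = 2
y3 = s (x1 - x3) - y1 mod 37 = 35 * (9 - 2) - 25 = 35

P + Q = (2, 35)


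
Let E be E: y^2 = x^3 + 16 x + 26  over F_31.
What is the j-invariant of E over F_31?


Delta = -16(4 a^3 + 27 b^2) mod 31 = 11
-1728 * (4 a)^3 = -1728 * (4*16)^3 mod 31 = 2
j = 2 * 11^(-1) mod 31 = 3

j = 3 (mod 31)


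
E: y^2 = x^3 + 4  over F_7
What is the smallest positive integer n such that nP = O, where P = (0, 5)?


Compute successive multiples of P until we hit O:
  1P = (0, 5)
  2P = (0, 2)
  3P = O

ord(P) = 3


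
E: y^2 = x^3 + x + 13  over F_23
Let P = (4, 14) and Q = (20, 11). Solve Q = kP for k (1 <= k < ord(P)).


Enumerate multiples of P until we hit Q = (20, 11):
  1P = (4, 14)
  2P = (8, 2)
  3P = (20, 11)
Match found at i = 3.

k = 3


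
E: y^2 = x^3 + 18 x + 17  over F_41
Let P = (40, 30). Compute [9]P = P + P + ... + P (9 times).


k = 9 = 1001_2 (binary, LSB first: 1001)
Double-and-add from P = (40, 30):
  bit 0 = 1: acc = O + (40, 30) = (40, 30)
  bit 1 = 0: acc unchanged = (40, 30)
  bit 2 = 0: acc unchanged = (40, 30)
  bit 3 = 1: acc = (40, 30) + (30, 28) = (35, 12)

9P = (35, 12)


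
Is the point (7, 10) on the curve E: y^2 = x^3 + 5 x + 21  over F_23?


Check whether y^2 = x^3 + 5 x + 21 (mod 23) for (x, y) = (7, 10).
LHS: y^2 = 10^2 mod 23 = 8
RHS: x^3 + 5 x + 21 = 7^3 + 5*7 + 21 mod 23 = 8
LHS = RHS

Yes, on the curve


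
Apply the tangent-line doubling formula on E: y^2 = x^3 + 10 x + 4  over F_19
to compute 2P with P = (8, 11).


Doubling: s = (3 x1^2 + a) / (2 y1)
s = (3*8^2 + 10) / (2*11) mod 19 = 4
x3 = s^2 - 2 x1 mod 19 = 4^2 - 2*8 = 0
y3 = s (x1 - x3) - y1 mod 19 = 4 * (8 - 0) - 11 = 2

2P = (0, 2)


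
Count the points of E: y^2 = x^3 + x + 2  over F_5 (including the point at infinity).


For each x in F_5, count y with y^2 = x^3 + 1 x + 2 mod 5:
  x = 1: RHS = 4, y in [2, 3]  -> 2 point(s)
  x = 4: RHS = 0, y in [0]  -> 1 point(s)
Affine points: 3. Add the point at infinity: total = 4.

#E(F_5) = 4


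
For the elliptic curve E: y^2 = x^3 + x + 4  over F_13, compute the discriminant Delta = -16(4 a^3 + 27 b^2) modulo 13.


4 a^3 + 27 b^2 = 4*1^3 + 27*4^2 = 4 + 432 = 436
Delta = -16 * (436) = -6976
Delta mod 13 = 5

Delta = 5 (mod 13)


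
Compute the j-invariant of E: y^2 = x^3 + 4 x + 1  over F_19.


Delta = -16(4 a^3 + 27 b^2) mod 19 = 13
-1728 * (4 a)^3 = -1728 * (4*4)^3 mod 19 = 11
j = 11 * 13^(-1) mod 19 = 14

j = 14 (mod 19)


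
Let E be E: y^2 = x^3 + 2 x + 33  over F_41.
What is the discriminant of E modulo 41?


4 a^3 + 27 b^2 = 4*2^3 + 27*33^2 = 32 + 29403 = 29435
Delta = -16 * (29435) = -470960
Delta mod 41 = 7

Delta = 7 (mod 41)


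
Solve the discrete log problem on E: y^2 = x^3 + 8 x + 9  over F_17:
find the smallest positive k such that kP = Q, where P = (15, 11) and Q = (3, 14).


Enumerate multiples of P until we hit Q = (3, 14):
  1P = (15, 11)
  2P = (3, 3)
  3P = (7, 0)
  4P = (3, 14)
Match found at i = 4.

k = 4


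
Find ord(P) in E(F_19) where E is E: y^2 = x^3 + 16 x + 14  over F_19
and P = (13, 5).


Compute successive multiples of P until we hit O:
  1P = (13, 5)
  2P = (13, 14)
  3P = O

ord(P) = 3


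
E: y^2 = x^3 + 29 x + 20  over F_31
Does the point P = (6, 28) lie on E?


Check whether y^2 = x^3 + 29 x + 20 (mod 31) for (x, y) = (6, 28).
LHS: y^2 = 28^2 mod 31 = 9
RHS: x^3 + 29 x + 20 = 6^3 + 29*6 + 20 mod 31 = 7
LHS != RHS

No, not on the curve


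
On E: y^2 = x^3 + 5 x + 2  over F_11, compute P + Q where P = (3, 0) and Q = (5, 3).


P != Q, so use the chord formula.
s = (y2 - y1) / (x2 - x1) = (3) / (2) mod 11 = 7
x3 = s^2 - x1 - x2 mod 11 = 7^2 - 3 - 5 = 8
y3 = s (x1 - x3) - y1 mod 11 = 7 * (3 - 8) - 0 = 9

P + Q = (8, 9)


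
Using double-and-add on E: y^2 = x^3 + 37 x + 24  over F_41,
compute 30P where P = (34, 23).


k = 30 = 11110_2 (binary, LSB first: 01111)
Double-and-add from P = (34, 23):
  bit 0 = 0: acc unchanged = O
  bit 1 = 1: acc = O + (30, 34) = (30, 34)
  bit 2 = 1: acc = (30, 34) + (20, 20) = (11, 9)
  bit 3 = 1: acc = (11, 9) + (9, 26) = (1, 29)
  bit 4 = 1: acc = (1, 29) + (19, 40) = (1, 12)

30P = (1, 12)


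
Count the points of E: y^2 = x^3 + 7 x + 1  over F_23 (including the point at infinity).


For each x in F_23, count y with y^2 = x^3 + 7 x + 1 mod 23:
  x = 0: RHS = 1, y in [1, 22]  -> 2 point(s)
  x = 1: RHS = 9, y in [3, 20]  -> 2 point(s)
  x = 2: RHS = 0, y in [0]  -> 1 point(s)
  x = 3: RHS = 3, y in [7, 16]  -> 2 point(s)
  x = 4: RHS = 1, y in [1, 22]  -> 2 point(s)
  x = 5: RHS = 0, y in [0]  -> 1 point(s)
  x = 6: RHS = 6, y in [11, 12]  -> 2 point(s)
  x = 7: RHS = 2, y in [5, 18]  -> 2 point(s)
  x = 10: RHS = 13, y in [6, 17]  -> 2 point(s)
  x = 11: RHS = 6, y in [11, 12]  -> 2 point(s)
  x = 13: RHS = 12, y in [9, 14]  -> 2 point(s)
  x = 15: RHS = 8, y in [10, 13]  -> 2 point(s)
  x = 16: RHS = 0, y in [0]  -> 1 point(s)
  x = 18: RHS = 2, y in [5, 18]  -> 2 point(s)
  x = 19: RHS = 1, y in [1, 22]  -> 2 point(s)
  x = 21: RHS = 2, y in [5, 18]  -> 2 point(s)
  x = 22: RHS = 16, y in [4, 19]  -> 2 point(s)
Affine points: 31. Add the point at infinity: total = 32.

#E(F_23) = 32


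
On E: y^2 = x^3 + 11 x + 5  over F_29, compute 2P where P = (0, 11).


Doubling: s = (3 x1^2 + a) / (2 y1)
s = (3*0^2 + 11) / (2*11) mod 29 = 15
x3 = s^2 - 2 x1 mod 29 = 15^2 - 2*0 = 22
y3 = s (x1 - x3) - y1 mod 29 = 15 * (0 - 22) - 11 = 7

2P = (22, 7)


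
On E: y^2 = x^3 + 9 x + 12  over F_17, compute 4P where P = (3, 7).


k = 4 = 100_2 (binary, LSB first: 001)
Double-and-add from P = (3, 7):
  bit 0 = 0: acc unchanged = O
  bit 1 = 0: acc unchanged = O
  bit 2 = 1: acc = O + (14, 14) = (14, 14)

4P = (14, 14)


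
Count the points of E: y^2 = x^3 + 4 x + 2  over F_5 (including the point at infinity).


For each x in F_5, count y with y^2 = x^3 + 4 x + 2 mod 5:
  x = 3: RHS = 1, y in [1, 4]  -> 2 point(s)
Affine points: 2. Add the point at infinity: total = 3.

#E(F_5) = 3


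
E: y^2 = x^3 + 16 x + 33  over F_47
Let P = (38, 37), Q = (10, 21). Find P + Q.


P != Q, so use the chord formula.
s = (y2 - y1) / (x2 - x1) = (31) / (19) mod 47 = 14
x3 = s^2 - x1 - x2 mod 47 = 14^2 - 38 - 10 = 7
y3 = s (x1 - x3) - y1 mod 47 = 14 * (38 - 7) - 37 = 21

P + Q = (7, 21)


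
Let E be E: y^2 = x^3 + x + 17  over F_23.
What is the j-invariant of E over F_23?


Delta = -16(4 a^3 + 27 b^2) mod 23 = 1
-1728 * (4 a)^3 = -1728 * (4*1)^3 mod 23 = 15
j = 15 * 1^(-1) mod 23 = 15

j = 15 (mod 23)


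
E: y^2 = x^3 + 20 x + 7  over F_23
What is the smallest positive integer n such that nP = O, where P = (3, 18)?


Compute successive multiples of P until we hit O:
  1P = (3, 18)
  2P = (20, 9)
  3P = (8, 9)
  4P = (18, 9)
  5P = (18, 14)
  6P = (8, 14)
  7P = (20, 14)
  8P = (3, 5)
  ... (continuing to 9P)
  9P = O

ord(P) = 9


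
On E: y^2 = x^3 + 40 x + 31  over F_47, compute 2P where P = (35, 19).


Doubling: s = (3 x1^2 + a) / (2 y1)
s = (3*35^2 + 40) / (2*19) mod 47 = 5
x3 = s^2 - 2 x1 mod 47 = 5^2 - 2*35 = 2
y3 = s (x1 - x3) - y1 mod 47 = 5 * (35 - 2) - 19 = 5

2P = (2, 5)


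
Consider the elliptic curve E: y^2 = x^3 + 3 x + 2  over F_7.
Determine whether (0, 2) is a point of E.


Check whether y^2 = x^3 + 3 x + 2 (mod 7) for (x, y) = (0, 2).
LHS: y^2 = 2^2 mod 7 = 4
RHS: x^3 + 3 x + 2 = 0^3 + 3*0 + 2 mod 7 = 2
LHS != RHS

No, not on the curve


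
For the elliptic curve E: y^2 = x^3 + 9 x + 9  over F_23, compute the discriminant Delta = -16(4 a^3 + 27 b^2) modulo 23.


4 a^3 + 27 b^2 = 4*9^3 + 27*9^2 = 2916 + 2187 = 5103
Delta = -16 * (5103) = -81648
Delta mod 23 = 2

Delta = 2 (mod 23)


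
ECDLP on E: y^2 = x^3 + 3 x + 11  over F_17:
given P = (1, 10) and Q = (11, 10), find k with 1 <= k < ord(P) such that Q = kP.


Enumerate multiples of P until we hit Q = (11, 10):
  1P = (1, 10)
  2P = (2, 5)
  3P = (5, 10)
  4P = (11, 7)
  5P = (9, 6)
  6P = (3, 8)
  7P = (14, 3)
  8P = (4, 6)
  9P = (10, 2)
  10P = (7, 1)
  11P = (7, 16)
  12P = (10, 15)
  13P = (4, 11)
  14P = (14, 14)
  15P = (3, 9)
  16P = (9, 11)
  17P = (11, 10)
Match found at i = 17.

k = 17


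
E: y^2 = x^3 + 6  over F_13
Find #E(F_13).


For each x in F_13, count y with y^2 = x^3 + 0 x + 6 mod 13:
  x = 2: RHS = 1, y in [1, 12]  -> 2 point(s)
  x = 5: RHS = 1, y in [1, 12]  -> 2 point(s)
  x = 6: RHS = 1, y in [1, 12]  -> 2 point(s)
Affine points: 6. Add the point at infinity: total = 7.

#E(F_13) = 7


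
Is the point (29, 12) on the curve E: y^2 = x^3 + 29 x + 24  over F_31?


Check whether y^2 = x^3 + 29 x + 24 (mod 31) for (x, y) = (29, 12).
LHS: y^2 = 12^2 mod 31 = 20
RHS: x^3 + 29 x + 24 = 29^3 + 29*29 + 24 mod 31 = 20
LHS = RHS

Yes, on the curve


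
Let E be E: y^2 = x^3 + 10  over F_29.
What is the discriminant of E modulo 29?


4 a^3 + 27 b^2 = 4*0^3 + 27*10^2 = 0 + 2700 = 2700
Delta = -16 * (2700) = -43200
Delta mod 29 = 10

Delta = 10 (mod 29)


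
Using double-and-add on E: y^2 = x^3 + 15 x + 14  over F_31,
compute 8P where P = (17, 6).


k = 8 = 1000_2 (binary, LSB first: 0001)
Double-and-add from P = (17, 6):
  bit 0 = 0: acc unchanged = O
  bit 1 = 0: acc unchanged = O
  bit 2 = 0: acc unchanged = O
  bit 3 = 1: acc = O + (0, 18) = (0, 18)

8P = (0, 18)


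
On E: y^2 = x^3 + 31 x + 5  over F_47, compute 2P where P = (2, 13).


Doubling: s = (3 x1^2 + a) / (2 y1)
s = (3*2^2 + 31) / (2*13) mod 47 = 36
x3 = s^2 - 2 x1 mod 47 = 36^2 - 2*2 = 23
y3 = s (x1 - x3) - y1 mod 47 = 36 * (2 - 23) - 13 = 30

2P = (23, 30)


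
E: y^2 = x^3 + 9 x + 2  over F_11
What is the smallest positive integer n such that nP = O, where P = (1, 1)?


Compute successive multiples of P until we hit O:
  1P = (1, 1)
  2P = (1, 10)
  3P = O

ord(P) = 3


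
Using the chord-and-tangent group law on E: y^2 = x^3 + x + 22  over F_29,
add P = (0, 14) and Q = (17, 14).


P != Q, so use the chord formula.
s = (y2 - y1) / (x2 - x1) = (0) / (17) mod 29 = 0
x3 = s^2 - x1 - x2 mod 29 = 0^2 - 0 - 17 = 12
y3 = s (x1 - x3) - y1 mod 29 = 0 * (0 - 12) - 14 = 15

P + Q = (12, 15)


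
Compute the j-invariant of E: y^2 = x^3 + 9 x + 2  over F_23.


Delta = -16(4 a^3 + 27 b^2) mod 23 = 8
-1728 * (4 a)^3 = -1728 * (4*9)^3 mod 23 = 10
j = 10 * 8^(-1) mod 23 = 7

j = 7 (mod 23)


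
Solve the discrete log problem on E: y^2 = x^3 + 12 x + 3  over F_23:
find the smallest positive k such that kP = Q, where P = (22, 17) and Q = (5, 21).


Enumerate multiples of P until we hit Q = (5, 21):
  1P = (22, 17)
  2P = (5, 2)
  3P = (8, 17)
  4P = (16, 6)
  5P = (12, 9)
  6P = (20, 3)
  7P = (7, 19)
  8P = (7, 4)
  9P = (20, 20)
  10P = (12, 14)
  11P = (16, 17)
  12P = (8, 6)
  13P = (5, 21)
Match found at i = 13.

k = 13


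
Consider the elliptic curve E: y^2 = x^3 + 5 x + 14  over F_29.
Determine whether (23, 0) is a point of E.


Check whether y^2 = x^3 + 5 x + 14 (mod 29) for (x, y) = (23, 0).
LHS: y^2 = 0^2 mod 29 = 0
RHS: x^3 + 5 x + 14 = 23^3 + 5*23 + 14 mod 29 = 0
LHS = RHS

Yes, on the curve


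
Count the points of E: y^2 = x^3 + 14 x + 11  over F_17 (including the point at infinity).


For each x in F_17, count y with y^2 = x^3 + 14 x + 11 mod 17:
  x = 1: RHS = 9, y in [3, 14]  -> 2 point(s)
  x = 2: RHS = 13, y in [8, 9]  -> 2 point(s)
  x = 5: RHS = 2, y in [6, 11]  -> 2 point(s)
  x = 9: RHS = 16, y in [4, 13]  -> 2 point(s)
  x = 11: RHS = 0, y in [0]  -> 1 point(s)
  x = 15: RHS = 9, y in [3, 14]  -> 2 point(s)
  x = 16: RHS = 13, y in [8, 9]  -> 2 point(s)
Affine points: 13. Add the point at infinity: total = 14.

#E(F_17) = 14


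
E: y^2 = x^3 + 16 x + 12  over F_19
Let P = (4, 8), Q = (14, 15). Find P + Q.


P != Q, so use the chord formula.
s = (y2 - y1) / (x2 - x1) = (7) / (10) mod 19 = 14
x3 = s^2 - x1 - x2 mod 19 = 14^2 - 4 - 14 = 7
y3 = s (x1 - x3) - y1 mod 19 = 14 * (4 - 7) - 8 = 7

P + Q = (7, 7)


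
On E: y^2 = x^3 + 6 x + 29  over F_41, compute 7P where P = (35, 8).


k = 7 = 111_2 (binary, LSB first: 111)
Double-and-add from P = (35, 8):
  bit 0 = 1: acc = O + (35, 8) = (35, 8)
  bit 1 = 1: acc = (35, 8) + (16, 30) = (32, 36)
  bit 2 = 1: acc = (32, 36) + (11, 14) = (7, 39)

7P = (7, 39)


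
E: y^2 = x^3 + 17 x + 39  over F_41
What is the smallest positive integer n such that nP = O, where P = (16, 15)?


Compute successive multiples of P until we hit O:
  1P = (16, 15)
  2P = (32, 31)
  3P = (35, 7)
  4P = (23, 16)
  5P = (38, 17)
  6P = (7, 38)
  7P = (22, 14)
  8P = (11, 32)
  ... (continuing to 37P)
  37P = O

ord(P) = 37


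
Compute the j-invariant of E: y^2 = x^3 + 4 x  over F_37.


Delta = -16(4 a^3 + 27 b^2) mod 37 = 11
-1728 * (4 a)^3 = -1728 * (4*4)^3 mod 37 = 27
j = 27 * 11^(-1) mod 37 = 26

j = 26 (mod 37)


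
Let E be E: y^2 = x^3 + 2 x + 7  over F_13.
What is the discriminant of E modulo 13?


4 a^3 + 27 b^2 = 4*2^3 + 27*7^2 = 32 + 1323 = 1355
Delta = -16 * (1355) = -21680
Delta mod 13 = 4

Delta = 4 (mod 13)


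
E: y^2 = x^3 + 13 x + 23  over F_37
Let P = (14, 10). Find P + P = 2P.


Doubling: s = (3 x1^2 + a) / (2 y1)
s = (3*14^2 + 13) / (2*10) mod 37 = 6
x3 = s^2 - 2 x1 mod 37 = 6^2 - 2*14 = 8
y3 = s (x1 - x3) - y1 mod 37 = 6 * (14 - 8) - 10 = 26

2P = (8, 26)


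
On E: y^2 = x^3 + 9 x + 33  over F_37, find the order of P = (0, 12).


Compute successive multiples of P until we hit O:
  1P = (0, 12)
  2P = (25, 11)
  3P = (21, 14)
  4P = (27, 33)
  5P = (17, 20)
  6P = (32, 23)
  7P = (35, 28)
  8P = (29, 35)
  ... (continuing to 22P)
  22P = O

ord(P) = 22


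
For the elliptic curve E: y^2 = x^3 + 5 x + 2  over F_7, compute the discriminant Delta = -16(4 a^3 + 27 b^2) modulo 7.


4 a^3 + 27 b^2 = 4*5^3 + 27*2^2 = 500 + 108 = 608
Delta = -16 * (608) = -9728
Delta mod 7 = 2

Delta = 2 (mod 7)


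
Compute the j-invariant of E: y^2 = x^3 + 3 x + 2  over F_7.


Delta = -16(4 a^3 + 27 b^2) mod 7 = 2
-1728 * (4 a)^3 = -1728 * (4*3)^3 mod 7 = 6
j = 6 * 2^(-1) mod 7 = 3

j = 3 (mod 7)


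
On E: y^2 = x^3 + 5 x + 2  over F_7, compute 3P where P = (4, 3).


k = 3 = 11_2 (binary, LSB first: 11)
Double-and-add from P = (4, 3):
  bit 0 = 1: acc = O + (4, 3) = (4, 3)
  bit 1 = 1: acc = (4, 3) + (1, 6) = (3, 3)

3P = (3, 3)


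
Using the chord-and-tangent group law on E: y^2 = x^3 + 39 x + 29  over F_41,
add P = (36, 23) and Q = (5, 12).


P != Q, so use the chord formula.
s = (y2 - y1) / (x2 - x1) = (30) / (10) mod 41 = 3
x3 = s^2 - x1 - x2 mod 41 = 3^2 - 36 - 5 = 9
y3 = s (x1 - x3) - y1 mod 41 = 3 * (36 - 9) - 23 = 17

P + Q = (9, 17)


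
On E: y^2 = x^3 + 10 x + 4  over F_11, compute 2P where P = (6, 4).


Doubling: s = (3 x1^2 + a) / (2 y1)
s = (3*6^2 + 10) / (2*4) mod 11 = 1
x3 = s^2 - 2 x1 mod 11 = 1^2 - 2*6 = 0
y3 = s (x1 - x3) - y1 mod 11 = 1 * (6 - 0) - 4 = 2

2P = (0, 2)


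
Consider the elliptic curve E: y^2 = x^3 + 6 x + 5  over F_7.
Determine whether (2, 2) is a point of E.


Check whether y^2 = x^3 + 6 x + 5 (mod 7) for (x, y) = (2, 2).
LHS: y^2 = 2^2 mod 7 = 4
RHS: x^3 + 6 x + 5 = 2^3 + 6*2 + 5 mod 7 = 4
LHS = RHS

Yes, on the curve


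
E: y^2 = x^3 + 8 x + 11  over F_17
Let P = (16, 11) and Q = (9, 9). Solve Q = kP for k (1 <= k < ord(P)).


Enumerate multiples of P until we hit Q = (9, 9):
  1P = (16, 11)
  2P = (15, 15)
  3P = (2, 1)
  4P = (12, 4)
  5P = (8, 3)
  6P = (11, 11)
  7P = (7, 6)
  8P = (9, 8)
  9P = (13, 0)
  10P = (9, 9)
Match found at i = 10.

k = 10


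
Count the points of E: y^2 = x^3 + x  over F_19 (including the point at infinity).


For each x in F_19, count y with y^2 = x^3 + 1 x + 0 mod 19:
  x = 0: RHS = 0, y in [0]  -> 1 point(s)
  x = 3: RHS = 11, y in [7, 12]  -> 2 point(s)
  x = 4: RHS = 11, y in [7, 12]  -> 2 point(s)
  x = 5: RHS = 16, y in [4, 15]  -> 2 point(s)
  x = 8: RHS = 7, y in [8, 11]  -> 2 point(s)
  x = 9: RHS = 16, y in [4, 15]  -> 2 point(s)
  x = 12: RHS = 11, y in [7, 12]  -> 2 point(s)
  x = 13: RHS = 6, y in [5, 14]  -> 2 point(s)
  x = 17: RHS = 9, y in [3, 16]  -> 2 point(s)
  x = 18: RHS = 17, y in [6, 13]  -> 2 point(s)
Affine points: 19. Add the point at infinity: total = 20.

#E(F_19) = 20


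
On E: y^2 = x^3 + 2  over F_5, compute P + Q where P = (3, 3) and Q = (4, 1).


P != Q, so use the chord formula.
s = (y2 - y1) / (x2 - x1) = (3) / (1) mod 5 = 3
x3 = s^2 - x1 - x2 mod 5 = 3^2 - 3 - 4 = 2
y3 = s (x1 - x3) - y1 mod 5 = 3 * (3 - 2) - 3 = 0

P + Q = (2, 0)


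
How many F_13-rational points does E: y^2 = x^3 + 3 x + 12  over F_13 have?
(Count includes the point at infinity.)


For each x in F_13, count y with y^2 = x^3 + 3 x + 12 mod 13:
  x = 0: RHS = 12, y in [5, 8]  -> 2 point(s)
  x = 1: RHS = 3, y in [4, 9]  -> 2 point(s)
  x = 2: RHS = 0, y in [0]  -> 1 point(s)
  x = 3: RHS = 9, y in [3, 10]  -> 2 point(s)
  x = 4: RHS = 10, y in [6, 7]  -> 2 point(s)
  x = 5: RHS = 9, y in [3, 10]  -> 2 point(s)
  x = 6: RHS = 12, y in [5, 8]  -> 2 point(s)
  x = 7: RHS = 12, y in [5, 8]  -> 2 point(s)
  x = 9: RHS = 1, y in [1, 12]  -> 2 point(s)
Affine points: 17. Add the point at infinity: total = 18.

#E(F_13) = 18


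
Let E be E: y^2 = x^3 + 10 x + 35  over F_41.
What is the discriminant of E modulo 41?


4 a^3 + 27 b^2 = 4*10^3 + 27*35^2 = 4000 + 33075 = 37075
Delta = -16 * (37075) = -593200
Delta mod 41 = 29

Delta = 29 (mod 41)


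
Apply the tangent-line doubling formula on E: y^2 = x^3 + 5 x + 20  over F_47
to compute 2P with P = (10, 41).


Doubling: s = (3 x1^2 + a) / (2 y1)
s = (3*10^2 + 5) / (2*41) mod 47 = 2
x3 = s^2 - 2 x1 mod 47 = 2^2 - 2*10 = 31
y3 = s (x1 - x3) - y1 mod 47 = 2 * (10 - 31) - 41 = 11

2P = (31, 11)


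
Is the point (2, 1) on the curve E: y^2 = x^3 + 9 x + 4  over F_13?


Check whether y^2 = x^3 + 9 x + 4 (mod 13) for (x, y) = (2, 1).
LHS: y^2 = 1^2 mod 13 = 1
RHS: x^3 + 9 x + 4 = 2^3 + 9*2 + 4 mod 13 = 4
LHS != RHS

No, not on the curve


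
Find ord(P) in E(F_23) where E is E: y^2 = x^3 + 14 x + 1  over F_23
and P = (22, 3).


Compute successive multiples of P until we hit O:
  1P = (22, 3)
  2P = (3, 1)
  3P = (4, 11)
  4P = (6, 18)
  5P = (1, 19)
  6P = (18, 6)
  7P = (8, 21)
  8P = (20, 1)
  ... (continuing to 22P)
  22P = O

ord(P) = 22


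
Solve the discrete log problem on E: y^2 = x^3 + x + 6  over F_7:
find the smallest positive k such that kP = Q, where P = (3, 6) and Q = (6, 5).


Enumerate multiples of P until we hit Q = (6, 5):
  1P = (3, 6)
  2P = (1, 1)
  3P = (4, 2)
  4P = (2, 4)
  5P = (6, 2)
  6P = (6, 5)
Match found at i = 6.

k = 6


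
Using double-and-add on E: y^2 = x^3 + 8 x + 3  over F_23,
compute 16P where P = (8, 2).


k = 16 = 10000_2 (binary, LSB first: 00001)
Double-and-add from P = (8, 2):
  bit 0 = 0: acc unchanged = O
  bit 1 = 0: acc unchanged = O
  bit 2 = 0: acc unchanged = O
  bit 3 = 0: acc unchanged = O
  bit 4 = 1: acc = O + (2, 2) = (2, 2)

16P = (2, 2)


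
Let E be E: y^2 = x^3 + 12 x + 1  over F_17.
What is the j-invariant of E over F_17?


Delta = -16(4 a^3 + 27 b^2) mod 17 = 3
-1728 * (4 a)^3 = -1728 * (4*12)^3 mod 17 = 8
j = 8 * 3^(-1) mod 17 = 14

j = 14 (mod 17)


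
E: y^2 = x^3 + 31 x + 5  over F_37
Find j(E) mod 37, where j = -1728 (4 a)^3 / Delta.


Delta = -16(4 a^3 + 27 b^2) mod 37 = 27
-1728 * (4 a)^3 = -1728 * (4*31)^3 mod 37 = 6
j = 6 * 27^(-1) mod 37 = 29

j = 29 (mod 37)


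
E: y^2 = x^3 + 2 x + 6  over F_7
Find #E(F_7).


For each x in F_7, count y with y^2 = x^3 + 2 x + 6 mod 7:
  x = 1: RHS = 2, y in [3, 4]  -> 2 point(s)
  x = 2: RHS = 4, y in [2, 5]  -> 2 point(s)
  x = 3: RHS = 4, y in [2, 5]  -> 2 point(s)
  x = 4: RHS = 1, y in [1, 6]  -> 2 point(s)
  x = 5: RHS = 1, y in [1, 6]  -> 2 point(s)
Affine points: 10. Add the point at infinity: total = 11.

#E(F_7) = 11


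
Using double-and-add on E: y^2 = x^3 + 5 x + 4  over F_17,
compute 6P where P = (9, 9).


k = 6 = 110_2 (binary, LSB first: 011)
Double-and-add from P = (9, 9):
  bit 0 = 0: acc unchanged = O
  bit 1 = 1: acc = O + (14, 9) = (14, 9)
  bit 2 = 1: acc = (14, 9) + (10, 0) = (14, 8)

6P = (14, 8)


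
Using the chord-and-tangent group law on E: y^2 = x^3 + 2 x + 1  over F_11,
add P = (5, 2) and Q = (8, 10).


P != Q, so use the chord formula.
s = (y2 - y1) / (x2 - x1) = (8) / (3) mod 11 = 10
x3 = s^2 - x1 - x2 mod 11 = 10^2 - 5 - 8 = 10
y3 = s (x1 - x3) - y1 mod 11 = 10 * (5 - 10) - 2 = 3

P + Q = (10, 3)


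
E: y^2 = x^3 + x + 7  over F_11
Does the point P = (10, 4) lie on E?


Check whether y^2 = x^3 + 1 x + 7 (mod 11) for (x, y) = (10, 4).
LHS: y^2 = 4^2 mod 11 = 5
RHS: x^3 + 1 x + 7 = 10^3 + 1*10 + 7 mod 11 = 5
LHS = RHS

Yes, on the curve


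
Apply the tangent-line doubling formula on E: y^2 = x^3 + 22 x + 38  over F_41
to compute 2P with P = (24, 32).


Doubling: s = (3 x1^2 + a) / (2 y1)
s = (3*24^2 + 22) / (2*32) mod 41 = 3
x3 = s^2 - 2 x1 mod 41 = 3^2 - 2*24 = 2
y3 = s (x1 - x3) - y1 mod 41 = 3 * (24 - 2) - 32 = 34

2P = (2, 34)


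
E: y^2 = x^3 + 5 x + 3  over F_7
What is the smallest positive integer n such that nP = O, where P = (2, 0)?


Compute successive multiples of P until we hit O:
  1P = (2, 0)
  2P = O

ord(P) = 2


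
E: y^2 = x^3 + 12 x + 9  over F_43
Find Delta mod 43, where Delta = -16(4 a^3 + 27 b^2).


4 a^3 + 27 b^2 = 4*12^3 + 27*9^2 = 6912 + 2187 = 9099
Delta = -16 * (9099) = -145584
Delta mod 43 = 14

Delta = 14 (mod 43)


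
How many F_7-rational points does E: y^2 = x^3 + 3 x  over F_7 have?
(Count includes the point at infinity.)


For each x in F_7, count y with y^2 = x^3 + 3 x + 0 mod 7:
  x = 0: RHS = 0, y in [0]  -> 1 point(s)
  x = 1: RHS = 4, y in [2, 5]  -> 2 point(s)
  x = 2: RHS = 0, y in [0]  -> 1 point(s)
  x = 3: RHS = 1, y in [1, 6]  -> 2 point(s)
  x = 5: RHS = 0, y in [0]  -> 1 point(s)
Affine points: 7. Add the point at infinity: total = 8.

#E(F_7) = 8


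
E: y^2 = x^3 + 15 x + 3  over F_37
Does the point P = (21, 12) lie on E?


Check whether y^2 = x^3 + 15 x + 3 (mod 37) for (x, y) = (21, 12).
LHS: y^2 = 12^2 mod 37 = 33
RHS: x^3 + 15 x + 3 = 21^3 + 15*21 + 3 mod 37 = 33
LHS = RHS

Yes, on the curve


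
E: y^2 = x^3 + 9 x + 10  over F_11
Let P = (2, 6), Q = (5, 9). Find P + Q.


P != Q, so use the chord formula.
s = (y2 - y1) / (x2 - x1) = (3) / (3) mod 11 = 1
x3 = s^2 - x1 - x2 mod 11 = 1^2 - 2 - 5 = 5
y3 = s (x1 - x3) - y1 mod 11 = 1 * (2 - 5) - 6 = 2

P + Q = (5, 2)


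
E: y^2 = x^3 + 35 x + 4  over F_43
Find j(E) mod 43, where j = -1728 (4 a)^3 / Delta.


Delta = -16(4 a^3 + 27 b^2) mod 43 = 13
-1728 * (4 a)^3 = -1728 * (4*35)^3 mod 43 = 16
j = 16 * 13^(-1) mod 43 = 31

j = 31 (mod 43)


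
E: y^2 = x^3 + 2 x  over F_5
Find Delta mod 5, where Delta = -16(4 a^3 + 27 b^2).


4 a^3 + 27 b^2 = 4*2^3 + 27*0^2 = 32 + 0 = 32
Delta = -16 * (32) = -512
Delta mod 5 = 3

Delta = 3 (mod 5)


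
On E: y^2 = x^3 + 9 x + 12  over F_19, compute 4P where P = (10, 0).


k = 4 = 100_2 (binary, LSB first: 001)
Double-and-add from P = (10, 0):
  bit 0 = 0: acc unchanged = O
  bit 1 = 0: acc unchanged = O
  bit 2 = 1: acc = O + O = O

4P = O


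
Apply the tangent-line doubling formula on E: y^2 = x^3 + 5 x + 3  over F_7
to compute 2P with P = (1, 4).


Doubling: s = (3 x1^2 + a) / (2 y1)
s = (3*1^2 + 5) / (2*4) mod 7 = 1
x3 = s^2 - 2 x1 mod 7 = 1^2 - 2*1 = 6
y3 = s (x1 - x3) - y1 mod 7 = 1 * (1 - 6) - 4 = 5

2P = (6, 5)


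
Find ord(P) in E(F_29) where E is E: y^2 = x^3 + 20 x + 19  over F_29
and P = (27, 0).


Compute successive multiples of P until we hit O:
  1P = (27, 0)
  2P = O

ord(P) = 2


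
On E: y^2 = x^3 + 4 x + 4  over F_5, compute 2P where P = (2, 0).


k = 2 = 10_2 (binary, LSB first: 01)
Double-and-add from P = (2, 0):
  bit 0 = 0: acc unchanged = O
  bit 1 = 1: acc = O + O = O

2P = O


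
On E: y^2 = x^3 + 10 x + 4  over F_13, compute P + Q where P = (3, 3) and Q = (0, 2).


P != Q, so use the chord formula.
s = (y2 - y1) / (x2 - x1) = (12) / (10) mod 13 = 9
x3 = s^2 - x1 - x2 mod 13 = 9^2 - 3 - 0 = 0
y3 = s (x1 - x3) - y1 mod 13 = 9 * (3 - 0) - 3 = 11

P + Q = (0, 11)


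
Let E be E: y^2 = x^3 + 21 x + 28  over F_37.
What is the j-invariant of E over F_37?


Delta = -16(4 a^3 + 27 b^2) mod 37 = 9
-1728 * (4 a)^3 = -1728 * (4*21)^3 mod 37 = 11
j = 11 * 9^(-1) mod 37 = 30

j = 30 (mod 37)


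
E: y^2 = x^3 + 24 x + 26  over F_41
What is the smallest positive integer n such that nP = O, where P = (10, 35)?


Compute successive multiples of P until we hit O:
  1P = (10, 35)
  2P = (12, 19)
  3P = (1, 16)
  4P = (38, 38)
  5P = (3, 17)
  6P = (7, 2)
  7P = (22, 38)
  8P = (27, 12)
  ... (continuing to 18P)
  18P = O

ord(P) = 18


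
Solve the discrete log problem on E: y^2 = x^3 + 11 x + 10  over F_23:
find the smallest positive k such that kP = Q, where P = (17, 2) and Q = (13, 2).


Enumerate multiples of P until we hit Q = (13, 2):
  1P = (17, 2)
  2P = (13, 2)
Match found at i = 2.

k = 2


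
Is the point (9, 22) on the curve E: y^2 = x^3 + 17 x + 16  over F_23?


Check whether y^2 = x^3 + 17 x + 16 (mod 23) for (x, y) = (9, 22).
LHS: y^2 = 22^2 mod 23 = 1
RHS: x^3 + 17 x + 16 = 9^3 + 17*9 + 16 mod 23 = 1
LHS = RHS

Yes, on the curve


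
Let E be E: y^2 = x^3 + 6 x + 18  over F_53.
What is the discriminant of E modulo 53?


4 a^3 + 27 b^2 = 4*6^3 + 27*18^2 = 864 + 8748 = 9612
Delta = -16 * (9612) = -153792
Delta mod 53 = 14

Delta = 14 (mod 53)


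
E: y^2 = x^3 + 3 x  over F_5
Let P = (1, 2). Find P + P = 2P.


Doubling: s = (3 x1^2 + a) / (2 y1)
s = (3*1^2 + 3) / (2*2) mod 5 = 4
x3 = s^2 - 2 x1 mod 5 = 4^2 - 2*1 = 4
y3 = s (x1 - x3) - y1 mod 5 = 4 * (1 - 4) - 2 = 1

2P = (4, 1)


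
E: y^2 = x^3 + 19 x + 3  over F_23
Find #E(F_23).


For each x in F_23, count y with y^2 = x^3 + 19 x + 3 mod 23:
  x = 0: RHS = 3, y in [7, 16]  -> 2 point(s)
  x = 1: RHS = 0, y in [0]  -> 1 point(s)
  x = 2: RHS = 3, y in [7, 16]  -> 2 point(s)
  x = 3: RHS = 18, y in [8, 15]  -> 2 point(s)
  x = 5: RHS = 16, y in [4, 19]  -> 2 point(s)
  x = 8: RHS = 0, y in [0]  -> 1 point(s)
  x = 9: RHS = 6, y in [11, 12]  -> 2 point(s)
  x = 11: RHS = 2, y in [5, 18]  -> 2 point(s)
  x = 12: RHS = 4, y in [2, 21]  -> 2 point(s)
  x = 13: RHS = 9, y in [3, 20]  -> 2 point(s)
  x = 14: RHS = 0, y in [0]  -> 1 point(s)
  x = 15: RHS = 6, y in [11, 12]  -> 2 point(s)
  x = 17: RHS = 18, y in [8, 15]  -> 2 point(s)
  x = 18: RHS = 13, y in [6, 17]  -> 2 point(s)
  x = 19: RHS = 1, y in [1, 22]  -> 2 point(s)
  x = 21: RHS = 3, y in [7, 16]  -> 2 point(s)
  x = 22: RHS = 6, y in [11, 12]  -> 2 point(s)
Affine points: 31. Add the point at infinity: total = 32.

#E(F_23) = 32


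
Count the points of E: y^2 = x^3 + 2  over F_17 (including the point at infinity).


For each x in F_17, count y with y^2 = x^3 + 0 x + 2 mod 17:
  x = 0: RHS = 2, y in [6, 11]  -> 2 point(s)
  x = 4: RHS = 15, y in [7, 10]  -> 2 point(s)
  x = 5: RHS = 8, y in [5, 12]  -> 2 point(s)
  x = 8: RHS = 4, y in [2, 15]  -> 2 point(s)
  x = 9: RHS = 0, y in [0]  -> 1 point(s)
  x = 10: RHS = 16, y in [4, 13]  -> 2 point(s)
  x = 12: RHS = 13, y in [8, 9]  -> 2 point(s)
  x = 14: RHS = 9, y in [3, 14]  -> 2 point(s)
  x = 16: RHS = 1, y in [1, 16]  -> 2 point(s)
Affine points: 17. Add the point at infinity: total = 18.

#E(F_17) = 18


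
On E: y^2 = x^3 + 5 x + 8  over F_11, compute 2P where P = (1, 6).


Doubling: s = (3 x1^2 + a) / (2 y1)
s = (3*1^2 + 5) / (2*6) mod 11 = 8
x3 = s^2 - 2 x1 mod 11 = 8^2 - 2*1 = 7
y3 = s (x1 - x3) - y1 mod 11 = 8 * (1 - 7) - 6 = 1

2P = (7, 1)


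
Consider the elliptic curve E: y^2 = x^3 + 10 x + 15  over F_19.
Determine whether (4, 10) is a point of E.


Check whether y^2 = x^3 + 10 x + 15 (mod 19) for (x, y) = (4, 10).
LHS: y^2 = 10^2 mod 19 = 5
RHS: x^3 + 10 x + 15 = 4^3 + 10*4 + 15 mod 19 = 5
LHS = RHS

Yes, on the curve


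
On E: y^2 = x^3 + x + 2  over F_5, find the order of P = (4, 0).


Compute successive multiples of P until we hit O:
  1P = (4, 0)
  2P = O

ord(P) = 2


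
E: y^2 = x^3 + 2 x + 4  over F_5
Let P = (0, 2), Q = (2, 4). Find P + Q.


P != Q, so use the chord formula.
s = (y2 - y1) / (x2 - x1) = (2) / (2) mod 5 = 1
x3 = s^2 - x1 - x2 mod 5 = 1^2 - 0 - 2 = 4
y3 = s (x1 - x3) - y1 mod 5 = 1 * (0 - 4) - 2 = 4

P + Q = (4, 4)


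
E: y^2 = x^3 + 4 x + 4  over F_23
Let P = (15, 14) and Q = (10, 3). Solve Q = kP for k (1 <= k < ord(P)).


Enumerate multiples of P until we hit Q = (10, 3):
  1P = (15, 14)
  2P = (19, 4)
  3P = (1, 20)
  4P = (10, 20)
  5P = (16, 1)
  6P = (0, 21)
  7P = (12, 3)
  8P = (12, 20)
  9P = (0, 2)
  10P = (16, 22)
  11P = (10, 3)
Match found at i = 11.

k = 11


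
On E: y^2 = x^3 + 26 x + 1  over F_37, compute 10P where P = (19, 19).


k = 10 = 1010_2 (binary, LSB first: 0101)
Double-and-add from P = (19, 19):
  bit 0 = 0: acc unchanged = O
  bit 1 = 1: acc = O + (0, 36) = (0, 36)
  bit 2 = 0: acc unchanged = (0, 36)
  bit 3 = 1: acc = (0, 36) + (16, 31) = (25, 25)

10P = (25, 25)
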